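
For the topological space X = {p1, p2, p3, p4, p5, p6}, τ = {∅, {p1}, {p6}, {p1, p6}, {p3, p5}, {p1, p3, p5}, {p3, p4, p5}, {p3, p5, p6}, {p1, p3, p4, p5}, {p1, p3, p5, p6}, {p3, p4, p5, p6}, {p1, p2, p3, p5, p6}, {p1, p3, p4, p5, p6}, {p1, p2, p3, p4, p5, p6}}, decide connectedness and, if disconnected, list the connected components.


(X, τ) is connected.

Find clopen sets (U ∈ τ with X ∖ U ∈ τ):
  U = ∅, X ∖ U = {p1, p2, p3, p4, p5, p6} — both open, so U is clopen.
  U = {p1, p2, p3, p4, p5, p6}, X ∖ U = ∅ — both open, so U is clopen.
Only trivial clopens (∅ and X) exist, so (X, τ) is connected.
Compute connected components by grouping points that agree on all clopens:
  component: {p1, p2, p3, p4, p5, p6}


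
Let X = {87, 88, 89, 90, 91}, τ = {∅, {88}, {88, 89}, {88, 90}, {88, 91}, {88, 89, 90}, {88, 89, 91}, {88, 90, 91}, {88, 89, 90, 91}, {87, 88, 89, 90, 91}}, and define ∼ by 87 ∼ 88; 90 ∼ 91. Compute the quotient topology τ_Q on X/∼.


X/∼ = {[87=88], [89], [90=91]}; |τ_Q| = 2.

Equivalence classes: [87=88], [89], [90=91].
Quotient map π: X → X/∼ sends 87 ↦ [87=88], 88 ↦ [87=88], 89 ↦ [89], 90 ↦ [90=91], 91 ↦ [90=91].
For each subset V ⊆ X/∼, compute π^{-1}(V) ⊆ X and check whether π^{-1}(V) ∈ τ. V is open in τ_Q iff π^{-1}(V) ∈ τ.
  V = {}: π^{-1}(V) = ∅ ∈ τ ✓.
  V = {[87=88]}: π^{-1}(V) = {87, 88} ∉ τ ✗.
  V = {[89]}: π^{-1}(V) = {89} ∉ τ ✗.
  V = {[87=88], [89]}: π^{-1}(V) = {87, 88, 89} ∉ τ ✗.
  V = {[90=91]}: π^{-1}(V) = {90, 91} ∉ τ ✗.
  V = {[87=88], [90=91]}: π^{-1}(V) = {87, 88, 90, 91} ∉ τ ✗.
  V = {[89], [90=91]}: π^{-1}(V) = {89, 90, 91} ∉ τ ✗.
  V = {[87=88], [89], [90=91]}: π^{-1}(V) = {87, 88, 89, 90, 91} ∈ τ ✓.
Open sets in the quotient: τ_Q = {{}, {[87=88], [89], [90=91]}} (2 elements).


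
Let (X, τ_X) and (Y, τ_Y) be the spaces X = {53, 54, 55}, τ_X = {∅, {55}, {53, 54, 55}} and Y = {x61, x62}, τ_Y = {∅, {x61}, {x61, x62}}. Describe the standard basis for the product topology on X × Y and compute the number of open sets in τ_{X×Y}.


Basis B = {∅ × ∅, {55} × {x61}, {55} × {x61, x62}, {53, 54, 55} × {x61}, {53, 54, 55} × {x61, x62}}; |τ_{X×Y}| = 6.

Enumerate products U × V with U ∈ τ_X, V ∈ τ_Y (deduplicated):
  ∅ × ∅ = {} (∅)
  {55} × {x61} = {(55,x61)}
  {55} × {x61, x62} = {(55,x61), (55,x62)}
  {53, 54, 55} × {x61} = {(53,x61), (54,x61), (55,x61)}
  {53, 54, 55} × {x61, x62} = {(53,x61), (53,x62), (54,x61), (54,x62), (55,x61), (55,x62)}
These 5 distinct sets form the basis B.
Close under arbitrary unions to get τ_{X×Y}; counting gives |τ_{X×Y}| = 6.


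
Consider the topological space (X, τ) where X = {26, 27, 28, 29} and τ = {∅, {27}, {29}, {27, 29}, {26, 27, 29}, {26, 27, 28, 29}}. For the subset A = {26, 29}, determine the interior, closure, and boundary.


int(A) = {29}, cl(A) = {26, 28, 29}, ∂A = {26, 28}.

Closed sets in (X, τ) are complements of opens:
  closed(X, τ) = {∅, {28}, {26, 28}, {26, 27, 28}, {26, 28, 29}, {26, 27, 28, 29}}.
int(A) = ⋃ {U ∈ τ : U ⊆ A}. Opens contained in A: ∅, {29}.
Taking the union of these: int(A) = {29}.
cl(A) = ⋂ {C closed : A ⊆ C}. Closed sets containing A: {26, 28, 29}, {26, 27, 28, 29}.
Intersecting these: cl(A) = {26, 28, 29}.
∂A = cl(A) ∖ int(A) = {26, 28, 29} ∖ {29} = {26, 28}.


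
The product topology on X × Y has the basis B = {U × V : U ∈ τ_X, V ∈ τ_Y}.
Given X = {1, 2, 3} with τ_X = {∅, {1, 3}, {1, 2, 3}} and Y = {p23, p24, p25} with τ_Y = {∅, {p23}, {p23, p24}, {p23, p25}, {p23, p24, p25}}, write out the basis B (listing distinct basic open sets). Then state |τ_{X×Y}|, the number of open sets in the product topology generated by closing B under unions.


Basis B = {∅ × ∅, {1, 3} × {p23}, {1, 2, 3} × {p23}, {1, 3} × {p23, p24}, {1, 3} × {p23, p25}, {1, 3} × {p23, p24, p25}, {1, 2, 3} × {p23, p24}, {1, 2, 3} × {p23, p25}, {1, 2, 3} × {p23, p24, p25}}; |τ_{X×Y}| = 14.

Enumerate products U × V with U ∈ τ_X, V ∈ τ_Y (deduplicated):
  ∅ × ∅ = {} (∅)
  {1, 3} × {p23} = {(1,p23), (3,p23)}
  {1, 2, 3} × {p23} = {(1,p23), (2,p23), (3,p23)}
  {1, 3} × {p23, p24} = {(1,p23), (1,p24), (3,p23), (3,p24)}
  {1, 3} × {p23, p25} = {(1,p23), (1,p25), (3,p23), (3,p25)}
  {1, 3} × {p23, p24, p25} = {(1,p23), (1,p24), (1,p25), (3,p23), (3,p24), (3,p25)}
  {1, 2, 3} × {p23, p24} = {(1,p23), (1,p24), (2,p23), (2,p24), (3,p23), (3,p24)}
  {1, 2, 3} × {p23, p25} = {(1,p23), (1,p25), (2,p23), (2,p25), (3,p23), (3,p25)}
  {1, 2, 3} × {p23, p24, p25} = {(1,p23), (1,p24), (1,p25), (2,p23), (2,p24), (2,p25), (3,p23), (3,p24), (3,p25)}
These 9 distinct sets form the basis B.
Close under arbitrary unions to get τ_{X×Y}; counting gives |τ_{X×Y}| = 14.


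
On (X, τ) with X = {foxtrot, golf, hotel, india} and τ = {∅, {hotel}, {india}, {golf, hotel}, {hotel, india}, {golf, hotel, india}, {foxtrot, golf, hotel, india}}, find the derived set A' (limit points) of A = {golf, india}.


A' = {foxtrot}

For each x ∈ X, list the open sets U ∈ τ with x ∈ U, then check whether U ∩ (A ∖ {x}) ≠ ∅ for every such U.
  x = foxtrot: opens ∋ x are {foxtrot, golf, hotel, india}; each meets A ∖ {foxtrot}, so x IS a limit point.
  x = golf: open {golf, hotel} ∋ x has {golf, hotel} ∩ (A ∖ {golf}) = ∅, so x is NOT a limit point.
  x = hotel: open {hotel} ∋ x has {hotel} ∩ (A ∖ {hotel}) = ∅, so x is NOT a limit point.
  x = india: open {india} ∋ x has {india} ∩ (A ∖ {india}) = ∅, so x is NOT a limit point.
Collecting: A' = {foxtrot}.


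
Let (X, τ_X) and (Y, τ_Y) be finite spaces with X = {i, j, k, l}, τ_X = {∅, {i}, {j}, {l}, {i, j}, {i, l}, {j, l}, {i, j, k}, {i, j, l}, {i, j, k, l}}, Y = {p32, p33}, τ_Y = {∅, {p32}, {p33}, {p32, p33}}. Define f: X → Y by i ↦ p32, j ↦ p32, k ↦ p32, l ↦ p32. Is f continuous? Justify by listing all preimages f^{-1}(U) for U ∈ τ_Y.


f IS continuous.

Compute f^{-1}(U) for each U ∈ τ_Y:
  U = ∅: f^{-1}(U) = ∅ ∈ τ_X ✓.
  U = {p32}: f^{-1}(U) = {i, j, k, l} ∈ τ_X ✓.
  U = {p33}: f^{-1}(U) = ∅ ∈ τ_X ✓.
  U = {p32, p33}: f^{-1}(U) = {i, j, k, l} ∈ τ_X ✓.
Every preimage lies in τ_X, so f IS continuous.


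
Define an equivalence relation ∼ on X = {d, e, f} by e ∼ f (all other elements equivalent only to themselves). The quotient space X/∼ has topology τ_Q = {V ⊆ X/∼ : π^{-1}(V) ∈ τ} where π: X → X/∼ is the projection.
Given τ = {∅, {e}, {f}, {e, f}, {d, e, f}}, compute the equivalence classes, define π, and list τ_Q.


X/∼ = {[d], [e=f]}; |τ_Q| = 3.

Equivalence classes: [d], [e=f].
Quotient map π: X → X/∼ sends d ↦ [d], e ↦ [e=f], f ↦ [e=f].
For each subset V ⊆ X/∼, compute π^{-1}(V) ⊆ X and check whether π^{-1}(V) ∈ τ. V is open in τ_Q iff π^{-1}(V) ∈ τ.
  V = {}: π^{-1}(V) = ∅ ∈ τ ✓.
  V = {[d]}: π^{-1}(V) = {d} ∉ τ ✗.
  V = {[e=f]}: π^{-1}(V) = {e, f} ∈ τ ✓.
  V = {[d], [e=f]}: π^{-1}(V) = {d, e, f} ∈ τ ✓.
Open sets in the quotient: τ_Q = {{}, {[e=f]}, {[d], [e=f]}} (3 elements).


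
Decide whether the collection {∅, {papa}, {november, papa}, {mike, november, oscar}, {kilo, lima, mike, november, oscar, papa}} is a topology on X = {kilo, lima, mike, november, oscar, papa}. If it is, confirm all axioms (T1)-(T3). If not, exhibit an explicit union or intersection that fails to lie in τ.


τ is NOT a topology on X.

Axiom (T1): ∅ ∈ τ? Yes; X ∈ τ? Yes.
Axiom (T2/T3): check pairwise unions and intersections of members of τ.
Counterexample for (T2): {papa} ∪ {mike, november, oscar} = {mike, november, oscar, papa} ∉ τ. Therefore τ is NOT a topology.


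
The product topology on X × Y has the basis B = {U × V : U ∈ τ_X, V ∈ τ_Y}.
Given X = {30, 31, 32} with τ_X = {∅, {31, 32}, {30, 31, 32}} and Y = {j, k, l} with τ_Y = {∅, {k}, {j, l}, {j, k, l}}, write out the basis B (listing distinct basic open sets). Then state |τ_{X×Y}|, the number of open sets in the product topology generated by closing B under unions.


Basis B = {∅ × ∅, {31, 32} × {k}, {30, 31, 32} × {k}, {31, 32} × {j, l}, {30, 31, 32} × {j, l}, {31, 32} × {j, k, l}, {30, 31, 32} × {j, k, l}}; |τ_{X×Y}| = 9.

Enumerate products U × V with U ∈ τ_X, V ∈ τ_Y (deduplicated):
  ∅ × ∅ = {} (∅)
  {31, 32} × {k} = {(31,k), (32,k)}
  {30, 31, 32} × {k} = {(30,k), (31,k), (32,k)}
  {31, 32} × {j, l} = {(31,j), (31,l), (32,j), (32,l)}
  {30, 31, 32} × {j, l} = {(30,j), (30,l), (31,j), (31,l), (32,j), (32,l)}
  {31, 32} × {j, k, l} = {(31,j), (31,k), (31,l), (32,j), (32,k), (32,l)}
  {30, 31, 32} × {j, k, l} = {(30,j), (30,k), (30,l), (31,j), (31,k), (31,l), (32,j), (32,k), (32,l)}
These 7 distinct sets form the basis B.
Close under arbitrary unions to get τ_{X×Y}; counting gives |τ_{X×Y}| = 9.


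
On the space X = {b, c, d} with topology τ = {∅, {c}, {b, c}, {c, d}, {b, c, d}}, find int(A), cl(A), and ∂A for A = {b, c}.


int(A) = {b, c}, cl(A) = {b, c, d}, ∂A = {d}.

Closed sets in (X, τ) are complements of opens:
  closed(X, τ) = {∅, {b}, {d}, {b, d}, {b, c, d}}.
int(A) = ⋃ {U ∈ τ : U ⊆ A}. Opens contained in A: ∅, {c}, {b, c}.
Taking the union of these: int(A) = {b, c}.
cl(A) = ⋂ {C closed : A ⊆ C}. Closed sets containing A: {b, c, d}.
Intersecting these: cl(A) = {b, c, d}.
∂A = cl(A) ∖ int(A) = {b, c, d} ∖ {b, c} = {d}.


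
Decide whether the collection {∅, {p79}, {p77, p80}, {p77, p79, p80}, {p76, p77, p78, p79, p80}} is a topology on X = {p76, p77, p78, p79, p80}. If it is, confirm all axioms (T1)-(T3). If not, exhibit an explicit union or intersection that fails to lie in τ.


τ IS a topology on X.

Axiom (T1): ∅ ∈ τ? Yes; X ∈ τ? Yes.
Axiom (T2/T3): check pairwise unions and intersections of members of τ.
All pairwise intersections and unions checked — each lies in τ. Therefore τ satisfies (T1), (T2), (T3): it IS a topology on X.


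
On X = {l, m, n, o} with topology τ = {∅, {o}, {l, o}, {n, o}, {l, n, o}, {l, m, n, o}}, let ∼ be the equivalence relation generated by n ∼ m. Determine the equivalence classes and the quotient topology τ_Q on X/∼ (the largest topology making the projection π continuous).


X/∼ = {[l], [m=n], [o]}; |τ_Q| = 4.

Equivalence classes: [l], [m=n], [o].
Quotient map π: X → X/∼ sends l ↦ [l], m ↦ [m=n], n ↦ [m=n], o ↦ [o].
For each subset V ⊆ X/∼, compute π^{-1}(V) ⊆ X and check whether π^{-1}(V) ∈ τ. V is open in τ_Q iff π^{-1}(V) ∈ τ.
  V = {}: π^{-1}(V) = ∅ ∈ τ ✓.
  V = {[l]}: π^{-1}(V) = {l} ∉ τ ✗.
  V = {[m=n]}: π^{-1}(V) = {m, n} ∉ τ ✗.
  V = {[l], [m=n]}: π^{-1}(V) = {l, m, n} ∉ τ ✗.
  V = {[o]}: π^{-1}(V) = {o} ∈ τ ✓.
  V = {[l], [o]}: π^{-1}(V) = {l, o} ∈ τ ✓.
  V = {[m=n], [o]}: π^{-1}(V) = {m, n, o} ∉ τ ✗.
  V = {[l], [m=n], [o]}: π^{-1}(V) = {l, m, n, o} ∈ τ ✓.
Open sets in the quotient: τ_Q = {{}, {[o]}, {[l], [o]}, {[l], [m=n], [o]}} (4 elements).


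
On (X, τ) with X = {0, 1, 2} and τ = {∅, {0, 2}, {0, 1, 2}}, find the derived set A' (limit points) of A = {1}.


A' = ∅

For each x ∈ X, list the open sets U ∈ τ with x ∈ U, then check whether U ∩ (A ∖ {x}) ≠ ∅ for every such U.
  x = 0: open {0, 2} ∋ x has {0, 2} ∩ (A ∖ {0}) = ∅, so x is NOT a limit point.
  x = 1: open {0, 1, 2} ∋ x has {0, 1, 2} ∩ (A ∖ {1}) = ∅, so x is NOT a limit point.
  x = 2: open {0, 2} ∋ x has {0, 2} ∩ (A ∖ {2}) = ∅, so x is NOT a limit point.
Collecting: A' = ∅.


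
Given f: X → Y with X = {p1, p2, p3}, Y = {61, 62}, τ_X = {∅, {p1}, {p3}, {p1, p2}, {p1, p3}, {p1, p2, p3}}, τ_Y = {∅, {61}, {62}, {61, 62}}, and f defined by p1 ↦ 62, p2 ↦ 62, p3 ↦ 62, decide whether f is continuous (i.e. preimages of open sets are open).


f IS continuous.

Compute f^{-1}(U) for each U ∈ τ_Y:
  U = ∅: f^{-1}(U) = ∅ ∈ τ_X ✓.
  U = {61}: f^{-1}(U) = ∅ ∈ τ_X ✓.
  U = {62}: f^{-1}(U) = {p1, p2, p3} ∈ τ_X ✓.
  U = {61, 62}: f^{-1}(U) = {p1, p2, p3} ∈ τ_X ✓.
Every preimage lies in τ_X, so f IS continuous.


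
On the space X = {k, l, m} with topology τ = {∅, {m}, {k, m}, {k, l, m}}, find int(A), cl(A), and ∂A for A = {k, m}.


int(A) = {k, m}, cl(A) = {k, l, m}, ∂A = {l}.

Closed sets in (X, τ) are complements of opens:
  closed(X, τ) = {∅, {l}, {k, l}, {k, l, m}}.
int(A) = ⋃ {U ∈ τ : U ⊆ A}. Opens contained in A: ∅, {m}, {k, m}.
Taking the union of these: int(A) = {k, m}.
cl(A) = ⋂ {C closed : A ⊆ C}. Closed sets containing A: {k, l, m}.
Intersecting these: cl(A) = {k, l, m}.
∂A = cl(A) ∖ int(A) = {k, l, m} ∖ {k, m} = {l}.


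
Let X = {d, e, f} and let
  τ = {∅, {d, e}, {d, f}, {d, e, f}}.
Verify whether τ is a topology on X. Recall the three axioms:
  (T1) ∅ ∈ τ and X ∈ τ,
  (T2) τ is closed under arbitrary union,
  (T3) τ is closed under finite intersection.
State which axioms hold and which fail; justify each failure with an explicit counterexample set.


τ is NOT a topology on X.

Axiom (T1): ∅ ∈ τ? Yes; X ∈ τ? Yes.
Axiom (T2/T3): check pairwise unions and intersections of members of τ.
Counterexample for (T3): {d, e} ∩ {d, f} = {d} ∉ τ. Therefore τ is NOT a topology.


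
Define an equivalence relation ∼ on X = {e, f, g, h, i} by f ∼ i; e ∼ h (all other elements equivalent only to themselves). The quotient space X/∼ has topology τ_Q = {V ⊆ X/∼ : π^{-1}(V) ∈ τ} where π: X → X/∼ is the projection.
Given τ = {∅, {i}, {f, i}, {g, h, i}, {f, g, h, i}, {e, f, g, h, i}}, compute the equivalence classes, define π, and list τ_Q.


X/∼ = {[e=h], [f=i], [g]}; |τ_Q| = 3.

Equivalence classes: [e=h], [f=i], [g].
Quotient map π: X → X/∼ sends e ↦ [e=h], f ↦ [f=i], g ↦ [g], h ↦ [e=h], i ↦ [f=i].
For each subset V ⊆ X/∼, compute π^{-1}(V) ⊆ X and check whether π^{-1}(V) ∈ τ. V is open in τ_Q iff π^{-1}(V) ∈ τ.
  V = {}: π^{-1}(V) = ∅ ∈ τ ✓.
  V = {[e=h]}: π^{-1}(V) = {e, h} ∉ τ ✗.
  V = {[f=i]}: π^{-1}(V) = {f, i} ∈ τ ✓.
  V = {[e=h], [f=i]}: π^{-1}(V) = {e, f, h, i} ∉ τ ✗.
  V = {[g]}: π^{-1}(V) = {g} ∉ τ ✗.
  V = {[e=h], [g]}: π^{-1}(V) = {e, g, h} ∉ τ ✗.
  V = {[f=i], [g]}: π^{-1}(V) = {f, g, i} ∉ τ ✗.
  V = {[e=h], [f=i], [g]}: π^{-1}(V) = {e, f, g, h, i} ∈ τ ✓.
Open sets in the quotient: τ_Q = {{}, {[f=i]}, {[e=h], [f=i], [g]}} (3 elements).


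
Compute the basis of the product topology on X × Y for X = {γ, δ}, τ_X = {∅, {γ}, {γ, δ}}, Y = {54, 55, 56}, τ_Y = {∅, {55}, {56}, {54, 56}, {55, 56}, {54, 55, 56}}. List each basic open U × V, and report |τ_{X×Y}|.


Basis B = {∅ × ∅, {γ} × {55}, {γ} × {56}, {γ} × {54, 56}, {γ} × {55, 56}, {γ, δ} × {55}, {γ, δ} × {56}, {γ} × {54, 55, 56}, {γ, δ} × {54, 56}, {γ, δ} × {55, 56}, {γ, δ} × {54, 55, 56}}; |τ_{X×Y}| = 18.

Enumerate products U × V with U ∈ τ_X, V ∈ τ_Y (deduplicated):
  ∅ × ∅ = {} (∅)
  {γ} × {55} = {(γ,55)}
  {γ} × {56} = {(γ,56)}
  {γ} × {54, 56} = {(γ,54), (γ,56)}
  {γ} × {55, 56} = {(γ,55), (γ,56)}
  {γ, δ} × {55} = {(γ,55), (δ,55)}
  {γ, δ} × {56} = {(γ,56), (δ,56)}
  {γ} × {54, 55, 56} = {(γ,54), (γ,55), (γ,56)}
  {γ, δ} × {54, 56} = {(γ,54), (γ,56), (δ,54), (δ,56)}
  {γ, δ} × {55, 56} = {(γ,55), (γ,56), (δ,55), (δ,56)}
  {γ, δ} × {54, 55, 56} = {(γ,54), (γ,55), (γ,56), (δ,54), (δ,55), (δ,56)}
These 11 distinct sets form the basis B.
Close under arbitrary unions to get τ_{X×Y}; counting gives |τ_{X×Y}| = 18.


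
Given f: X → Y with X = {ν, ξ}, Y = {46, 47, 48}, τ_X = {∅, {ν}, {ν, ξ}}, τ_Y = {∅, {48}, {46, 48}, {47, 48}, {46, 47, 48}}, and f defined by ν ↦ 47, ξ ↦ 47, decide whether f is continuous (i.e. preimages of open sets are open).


f IS continuous.

Compute f^{-1}(U) for each U ∈ τ_Y:
  U = ∅: f^{-1}(U) = ∅ ∈ τ_X ✓.
  U = {48}: f^{-1}(U) = ∅ ∈ τ_X ✓.
  U = {46, 48}: f^{-1}(U) = ∅ ∈ τ_X ✓.
  U = {47, 48}: f^{-1}(U) = {ν, ξ} ∈ τ_X ✓.
  U = {46, 47, 48}: f^{-1}(U) = {ν, ξ} ∈ τ_X ✓.
Every preimage lies in τ_X, so f IS continuous.


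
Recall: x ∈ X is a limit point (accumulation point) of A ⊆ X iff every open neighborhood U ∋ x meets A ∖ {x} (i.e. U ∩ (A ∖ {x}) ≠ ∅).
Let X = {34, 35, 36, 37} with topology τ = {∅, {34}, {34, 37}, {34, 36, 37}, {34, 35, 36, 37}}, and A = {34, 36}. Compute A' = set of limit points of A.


A' = {35, 36, 37}

For each x ∈ X, list the open sets U ∈ τ with x ∈ U, then check whether U ∩ (A ∖ {x}) ≠ ∅ for every such U.
  x = 34: open {34} ∋ x has {34} ∩ (A ∖ {34}) = ∅, so x is NOT a limit point.
  x = 35: opens ∋ x are {34, 35, 36, 37}; each meets A ∖ {35}, so x IS a limit point.
  x = 36: opens ∋ x are {34, 36, 37}, {34, 35, 36, 37}; each meets A ∖ {36}, so x IS a limit point.
  x = 37: opens ∋ x are {34, 37}, {34, 36, 37}, {34, 35, 36, 37}; each meets A ∖ {37}, so x IS a limit point.
Collecting: A' = {35, 36, 37}.


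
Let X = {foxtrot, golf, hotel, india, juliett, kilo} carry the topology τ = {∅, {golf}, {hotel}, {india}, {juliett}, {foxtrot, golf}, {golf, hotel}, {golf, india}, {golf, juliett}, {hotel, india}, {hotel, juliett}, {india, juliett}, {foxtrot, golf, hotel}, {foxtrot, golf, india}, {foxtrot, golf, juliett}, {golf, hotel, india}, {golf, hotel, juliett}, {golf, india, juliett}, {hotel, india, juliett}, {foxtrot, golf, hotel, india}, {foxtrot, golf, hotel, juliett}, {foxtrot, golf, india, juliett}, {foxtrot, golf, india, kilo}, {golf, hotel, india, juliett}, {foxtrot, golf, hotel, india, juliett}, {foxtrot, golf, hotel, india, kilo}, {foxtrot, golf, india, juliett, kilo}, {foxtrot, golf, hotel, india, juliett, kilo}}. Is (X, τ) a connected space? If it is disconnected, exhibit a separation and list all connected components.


(X, τ) is disconnected; components = [{hotel}, {juliett}, {foxtrot, golf, india, kilo}].

Find clopen sets (U ∈ τ with X ∖ U ∈ τ):
  U = ∅, X ∖ U = {foxtrot, golf, hotel, india, juliett, kilo} — both open, so U is clopen.
  U = {hotel}, X ∖ U = {foxtrot, golf, india, juliett, kilo} — both open, so U is clopen.
  U = {juliett}, X ∖ U = {foxtrot, golf, hotel, india, kilo} — both open, so U is clopen.
  U = {hotel, juliett}, X ∖ U = {foxtrot, golf, india, kilo} — both open, so U is clopen.
  U = {foxtrot, golf, india, kilo}, X ∖ U = {hotel, juliett} — both open, so U is clopen.
  U = {foxtrot, golf, hotel, india, kilo}, X ∖ U = {juliett} — both open, so U is clopen.
  U = {foxtrot, golf, india, juliett, kilo}, X ∖ U = {hotel} — both open, so U is clopen.
  U = {foxtrot, golf, hotel, india, juliett, kilo}, X ∖ U = ∅ — both open, so U is clopen.
Nontrivial clopen(s) exist: e.g. {foxtrot, golf, india, kilo}. So (X, τ) is disconnected.
Compute connected components by grouping points that agree on all clopens:
  component: {hotel}
  component: {juliett}
  component: {foxtrot, golf, india, kilo}


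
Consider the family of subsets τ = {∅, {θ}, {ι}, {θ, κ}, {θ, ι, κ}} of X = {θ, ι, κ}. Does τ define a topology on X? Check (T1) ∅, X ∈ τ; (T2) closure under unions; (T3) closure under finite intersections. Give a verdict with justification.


τ is NOT a topology on X.

Axiom (T1): ∅ ∈ τ? Yes; X ∈ τ? Yes.
Axiom (T2/T3): check pairwise unions and intersections of members of τ.
Counterexample for (T2): {θ} ∪ {ι} = {θ, ι} ∉ τ. Therefore τ is NOT a topology.


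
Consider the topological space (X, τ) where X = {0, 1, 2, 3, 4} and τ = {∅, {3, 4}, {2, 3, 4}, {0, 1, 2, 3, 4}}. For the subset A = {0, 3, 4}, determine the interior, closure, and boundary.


int(A) = {3, 4}, cl(A) = {0, 1, 2, 3, 4}, ∂A = {0, 1, 2}.

Closed sets in (X, τ) are complements of opens:
  closed(X, τ) = {∅, {0, 1}, {0, 1, 2}, {0, 1, 2, 3, 4}}.
int(A) = ⋃ {U ∈ τ : U ⊆ A}. Opens contained in A: ∅, {3, 4}.
Taking the union of these: int(A) = {3, 4}.
cl(A) = ⋂ {C closed : A ⊆ C}. Closed sets containing A: {0, 1, 2, 3, 4}.
Intersecting these: cl(A) = {0, 1, 2, 3, 4}.
∂A = cl(A) ∖ int(A) = {0, 1, 2, 3, 4} ∖ {3, 4} = {0, 1, 2}.


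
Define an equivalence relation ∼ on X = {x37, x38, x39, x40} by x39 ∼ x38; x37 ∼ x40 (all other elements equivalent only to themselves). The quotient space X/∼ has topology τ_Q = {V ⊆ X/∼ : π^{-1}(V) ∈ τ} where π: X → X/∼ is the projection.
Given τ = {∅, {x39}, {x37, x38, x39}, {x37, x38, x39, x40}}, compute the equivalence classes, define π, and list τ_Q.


X/∼ = {[x37=x40], [x38=x39]}; |τ_Q| = 2.

Equivalence classes: [x37=x40], [x38=x39].
Quotient map π: X → X/∼ sends x37 ↦ [x37=x40], x38 ↦ [x38=x39], x39 ↦ [x38=x39], x40 ↦ [x37=x40].
For each subset V ⊆ X/∼, compute π^{-1}(V) ⊆ X and check whether π^{-1}(V) ∈ τ. V is open in τ_Q iff π^{-1}(V) ∈ τ.
  V = {}: π^{-1}(V) = ∅ ∈ τ ✓.
  V = {[x37=x40]}: π^{-1}(V) = {x37, x40} ∉ τ ✗.
  V = {[x38=x39]}: π^{-1}(V) = {x38, x39} ∉ τ ✗.
  V = {[x37=x40], [x38=x39]}: π^{-1}(V) = {x37, x38, x39, x40} ∈ τ ✓.
Open sets in the quotient: τ_Q = {{}, {[x37=x40], [x38=x39]}} (2 elements).


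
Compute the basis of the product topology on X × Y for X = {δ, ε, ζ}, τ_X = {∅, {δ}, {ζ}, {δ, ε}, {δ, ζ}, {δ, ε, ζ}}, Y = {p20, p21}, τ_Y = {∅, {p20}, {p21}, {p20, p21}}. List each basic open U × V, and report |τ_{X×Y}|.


Basis B = {∅ × ∅, {δ} × {p20}, {δ} × {p21}, {ζ} × {p20}, {ζ} × {p21}, {δ} × {p20, p21}, {δ, ε} × {p20}, {δ, ζ} × {p20}, {δ, ε} × {p21}, {δ, ζ} × {p21}, {ζ} × {p20, p21}, {δ, ε, ζ} × {p20}, {δ, ε, ζ} × {p21}, {δ, ε} × {p20, p21}, {δ, ζ} × {p20, p21}, {δ, ε, ζ} × {p20, p21}}; |τ_{X×Y}| = 36.

Enumerate products U × V with U ∈ τ_X, V ∈ τ_Y (deduplicated):
  ∅ × ∅ = {} (∅)
  {δ} × {p20} = {(δ,p20)}
  {δ} × {p21} = {(δ,p21)}
  {ζ} × {p20} = {(ζ,p20)}
  {ζ} × {p21} = {(ζ,p21)}
  {δ} × {p20, p21} = {(δ,p20), (δ,p21)}
  {δ, ε} × {p20} = {(δ,p20), (ε,p20)}
  {δ, ζ} × {p20} = {(δ,p20), (ζ,p20)}
  {δ, ε} × {p21} = {(δ,p21), (ε,p21)}
  {δ, ζ} × {p21} = {(δ,p21), (ζ,p21)}
  {ζ} × {p20, p21} = {(ζ,p20), (ζ,p21)}
  {δ, ε, ζ} × {p20} = {(δ,p20), (ε,p20), (ζ,p20)}
  {δ, ε, ζ} × {p21} = {(δ,p21), (ε,p21), (ζ,p21)}
  {δ, ε} × {p20, p21} = {(δ,p20), (δ,p21), (ε,p20), (ε,p21)}
  {δ, ζ} × {p20, p21} = {(δ,p20), (δ,p21), (ζ,p20), (ζ,p21)}
  {δ, ε, ζ} × {p20, p21} = {(δ,p20), (δ,p21), (ε,p20), (ε,p21), (ζ,p20), (ζ,p21)}
These 16 distinct sets form the basis B.
Close under arbitrary unions to get τ_{X×Y}; counting gives |τ_{X×Y}| = 36.


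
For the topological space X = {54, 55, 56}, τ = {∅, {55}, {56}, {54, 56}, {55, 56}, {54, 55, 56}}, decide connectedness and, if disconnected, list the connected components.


(X, τ) is disconnected; components = [{55}, {54, 56}].

Find clopen sets (U ∈ τ with X ∖ U ∈ τ):
  U = ∅, X ∖ U = {54, 55, 56} — both open, so U is clopen.
  U = {55}, X ∖ U = {54, 56} — both open, so U is clopen.
  U = {54, 56}, X ∖ U = {55} — both open, so U is clopen.
  U = {54, 55, 56}, X ∖ U = ∅ — both open, so U is clopen.
Nontrivial clopen(s) exist: e.g. {55}. So (X, τ) is disconnected.
Compute connected components by grouping points that agree on all clopens:
  component: {55}
  component: {54, 56}


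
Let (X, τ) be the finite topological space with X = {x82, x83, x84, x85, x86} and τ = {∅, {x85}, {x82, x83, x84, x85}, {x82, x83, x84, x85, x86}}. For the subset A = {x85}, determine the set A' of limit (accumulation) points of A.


A' = {x82, x83, x84, x86}

For each x ∈ X, list the open sets U ∈ τ with x ∈ U, then check whether U ∩ (A ∖ {x}) ≠ ∅ for every such U.
  x = x82: opens ∋ x are {x82, x83, x84, x85}, {x82, x83, x84, x85, x86}; each meets A ∖ {x82}, so x IS a limit point.
  x = x83: opens ∋ x are {x82, x83, x84, x85}, {x82, x83, x84, x85, x86}; each meets A ∖ {x83}, so x IS a limit point.
  x = x84: opens ∋ x are {x82, x83, x84, x85}, {x82, x83, x84, x85, x86}; each meets A ∖ {x84}, so x IS a limit point.
  x = x85: open {x85} ∋ x has {x85} ∩ (A ∖ {x85}) = ∅, so x is NOT a limit point.
  x = x86: opens ∋ x are {x82, x83, x84, x85, x86}; each meets A ∖ {x86}, so x IS a limit point.
Collecting: A' = {x82, x83, x84, x86}.


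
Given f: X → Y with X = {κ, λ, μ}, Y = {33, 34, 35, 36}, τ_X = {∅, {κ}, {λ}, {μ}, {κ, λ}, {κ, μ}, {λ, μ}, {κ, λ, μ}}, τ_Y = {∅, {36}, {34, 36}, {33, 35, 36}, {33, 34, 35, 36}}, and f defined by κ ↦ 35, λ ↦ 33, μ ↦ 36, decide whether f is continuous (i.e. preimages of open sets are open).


f IS continuous.

Compute f^{-1}(U) for each U ∈ τ_Y:
  U = ∅: f^{-1}(U) = ∅ ∈ τ_X ✓.
  U = {36}: f^{-1}(U) = {μ} ∈ τ_X ✓.
  U = {34, 36}: f^{-1}(U) = {μ} ∈ τ_X ✓.
  U = {33, 35, 36}: f^{-1}(U) = {κ, λ, μ} ∈ τ_X ✓.
  U = {33, 34, 35, 36}: f^{-1}(U) = {κ, λ, μ} ∈ τ_X ✓.
Every preimage lies in τ_X, so f IS continuous.


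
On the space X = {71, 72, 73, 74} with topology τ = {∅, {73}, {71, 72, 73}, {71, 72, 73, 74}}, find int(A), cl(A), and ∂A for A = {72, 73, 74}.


int(A) = {73}, cl(A) = {71, 72, 73, 74}, ∂A = {71, 72, 74}.

Closed sets in (X, τ) are complements of opens:
  closed(X, τ) = {∅, {74}, {71, 72, 74}, {71, 72, 73, 74}}.
int(A) = ⋃ {U ∈ τ : U ⊆ A}. Opens contained in A: ∅, {73}.
Taking the union of these: int(A) = {73}.
cl(A) = ⋂ {C closed : A ⊆ C}. Closed sets containing A: {71, 72, 73, 74}.
Intersecting these: cl(A) = {71, 72, 73, 74}.
∂A = cl(A) ∖ int(A) = {71, 72, 73, 74} ∖ {73} = {71, 72, 74}.


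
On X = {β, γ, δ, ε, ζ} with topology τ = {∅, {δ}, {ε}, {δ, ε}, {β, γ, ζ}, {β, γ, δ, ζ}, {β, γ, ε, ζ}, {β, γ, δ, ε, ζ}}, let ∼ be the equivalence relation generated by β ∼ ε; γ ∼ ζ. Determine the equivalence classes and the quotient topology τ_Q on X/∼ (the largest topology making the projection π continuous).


X/∼ = {[β=ε], [γ=ζ], [δ]}; |τ_Q| = 4.

Equivalence classes: [β=ε], [γ=ζ], [δ].
Quotient map π: X → X/∼ sends β ↦ [β=ε], γ ↦ [γ=ζ], δ ↦ [δ], ε ↦ [β=ε], ζ ↦ [γ=ζ].
For each subset V ⊆ X/∼, compute π^{-1}(V) ⊆ X and check whether π^{-1}(V) ∈ τ. V is open in τ_Q iff π^{-1}(V) ∈ τ.
  V = {}: π^{-1}(V) = ∅ ∈ τ ✓.
  V = {[β=ε]}: π^{-1}(V) = {β, ε} ∉ τ ✗.
  V = {[γ=ζ]}: π^{-1}(V) = {γ, ζ} ∉ τ ✗.
  V = {[β=ε], [γ=ζ]}: π^{-1}(V) = {β, γ, ε, ζ} ∈ τ ✓.
  V = {[δ]}: π^{-1}(V) = {δ} ∈ τ ✓.
  V = {[β=ε], [δ]}: π^{-1}(V) = {β, δ, ε} ∉ τ ✗.
  V = {[γ=ζ], [δ]}: π^{-1}(V) = {γ, δ, ζ} ∉ τ ✗.
  V = {[β=ε], [γ=ζ], [δ]}: π^{-1}(V) = {β, γ, δ, ε, ζ} ∈ τ ✓.
Open sets in the quotient: τ_Q = {{}, {[β=ε], [γ=ζ]}, {[δ]}, {[β=ε], [γ=ζ], [δ]}} (4 elements).


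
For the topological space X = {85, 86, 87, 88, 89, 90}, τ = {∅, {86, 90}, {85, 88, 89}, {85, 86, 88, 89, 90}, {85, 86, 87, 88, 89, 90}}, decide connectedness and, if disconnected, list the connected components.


(X, τ) is connected.

Find clopen sets (U ∈ τ with X ∖ U ∈ τ):
  U = ∅, X ∖ U = {85, 86, 87, 88, 89, 90} — both open, so U is clopen.
  U = {85, 86, 87, 88, 89, 90}, X ∖ U = ∅ — both open, so U is clopen.
Only trivial clopens (∅ and X) exist, so (X, τ) is connected.
Compute connected components by grouping points that agree on all clopens:
  component: {85, 86, 87, 88, 89, 90}


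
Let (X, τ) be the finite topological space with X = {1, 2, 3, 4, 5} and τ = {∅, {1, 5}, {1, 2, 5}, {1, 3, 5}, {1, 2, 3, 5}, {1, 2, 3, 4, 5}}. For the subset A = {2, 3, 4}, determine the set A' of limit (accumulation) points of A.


A' = {4}

For each x ∈ X, list the open sets U ∈ τ with x ∈ U, then check whether U ∩ (A ∖ {x}) ≠ ∅ for every such U.
  x = 1: open {1, 5} ∋ x has {1, 5} ∩ (A ∖ {1}) = ∅, so x is NOT a limit point.
  x = 2: open {1, 2, 5} ∋ x has {1, 2, 5} ∩ (A ∖ {2}) = ∅, so x is NOT a limit point.
  x = 3: open {1, 3, 5} ∋ x has {1, 3, 5} ∩ (A ∖ {3}) = ∅, so x is NOT a limit point.
  x = 4: opens ∋ x are {1, 2, 3, 4, 5}; each meets A ∖ {4}, so x IS a limit point.
  x = 5: open {1, 5} ∋ x has {1, 5} ∩ (A ∖ {5}) = ∅, so x is NOT a limit point.
Collecting: A' = {4}.


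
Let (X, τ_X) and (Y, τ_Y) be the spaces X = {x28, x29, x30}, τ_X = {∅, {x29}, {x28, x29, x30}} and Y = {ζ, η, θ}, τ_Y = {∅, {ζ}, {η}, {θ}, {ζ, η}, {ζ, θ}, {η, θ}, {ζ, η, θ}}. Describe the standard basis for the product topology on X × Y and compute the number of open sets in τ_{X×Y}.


Basis B = {∅ × ∅, {x29} × {ζ}, {x29} × {η}, {x29} × {θ}, {x29} × {ζ, η}, {x29} × {ζ, θ}, {x29} × {η, θ}, {x28, x29, x30} × {ζ}, {x28, x29, x30} × {η}, {x28, x29, x30} × {θ}, {x29} × {ζ, η, θ}, {x28, x29, x30} × {ζ, η}, {x28, x29, x30} × {ζ, θ}, {x28, x29, x30} × {η, θ}, {x28, x29, x30} × {ζ, η, θ}}; |τ_{X×Y}| = 27.

Enumerate products U × V with U ∈ τ_X, V ∈ τ_Y (deduplicated):
  ∅ × ∅ = {} (∅)
  {x29} × {ζ} = {(x29,ζ)}
  {x29} × {η} = {(x29,η)}
  {x29} × {θ} = {(x29,θ)}
  {x29} × {ζ, η} = {(x29,ζ), (x29,η)}
  {x29} × {ζ, θ} = {(x29,ζ), (x29,θ)}
  {x29} × {η, θ} = {(x29,η), (x29,θ)}
  {x28, x29, x30} × {ζ} = {(x28,ζ), (x29,ζ), (x30,ζ)}
  {x28, x29, x30} × {η} = {(x28,η), (x29,η), (x30,η)}
  {x28, x29, x30} × {θ} = {(x28,θ), (x29,θ), (x30,θ)}
  {x29} × {ζ, η, θ} = {(x29,ζ), (x29,η), (x29,θ)}
  {x28, x29, x30} × {ζ, η} = {(x28,ζ), (x28,η), (x29,ζ), (x29,η), (x30,ζ), (x30,η)}
  {x28, x29, x30} × {ζ, θ} = {(x28,ζ), (x28,θ), (x29,ζ), (x29,θ), (x30,ζ), (x30,θ)}
  {x28, x29, x30} × {η, θ} = {(x28,η), (x28,θ), (x29,η), (x29,θ), (x30,η), (x30,θ)}
  {x28, x29, x30} × {ζ, η, θ} = {(x28,ζ), (x28,η), (x28,θ), (x29,ζ), (x29,η), (x29,θ), (x30,ζ), (x30,η), (x30,θ)}
These 15 distinct sets form the basis B.
Close under arbitrary unions to get τ_{X×Y}; counting gives |τ_{X×Y}| = 27.


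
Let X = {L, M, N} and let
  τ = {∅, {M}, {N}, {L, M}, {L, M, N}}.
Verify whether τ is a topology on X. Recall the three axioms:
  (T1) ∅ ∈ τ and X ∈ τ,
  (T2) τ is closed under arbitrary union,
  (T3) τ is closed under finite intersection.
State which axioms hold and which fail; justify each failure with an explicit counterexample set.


τ is NOT a topology on X.

Axiom (T1): ∅ ∈ τ? Yes; X ∈ τ? Yes.
Axiom (T2/T3): check pairwise unions and intersections of members of τ.
Counterexample for (T2): {M} ∪ {N} = {M, N} ∉ τ. Therefore τ is NOT a topology.


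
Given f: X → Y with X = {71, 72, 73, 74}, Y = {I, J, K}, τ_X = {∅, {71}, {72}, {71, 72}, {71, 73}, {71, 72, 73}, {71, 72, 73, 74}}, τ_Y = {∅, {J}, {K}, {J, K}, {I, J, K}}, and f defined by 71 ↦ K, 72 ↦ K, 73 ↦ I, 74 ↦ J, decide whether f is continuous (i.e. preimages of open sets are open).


f is NOT continuous.

Compute f^{-1}(U) for each U ∈ τ_Y:
  U = ∅: f^{-1}(U) = ∅ ∈ τ_X ✓.
  U = {J}: f^{-1}(U) = {74} ∉ τ_X ✗.
  U = {K}: f^{-1}(U) = {71, 72} ∈ τ_X ✓.
  U = {J, K}: f^{-1}(U) = {71, 72, 74} ∉ τ_X ✗.
  U = {I, J, K}: f^{-1}(U) = {71, 72, 73, 74} ∈ τ_X ✓.
Found U = {J} with f^{-1}(U) = {74} not in τ_X. Therefore f is NOT continuous.


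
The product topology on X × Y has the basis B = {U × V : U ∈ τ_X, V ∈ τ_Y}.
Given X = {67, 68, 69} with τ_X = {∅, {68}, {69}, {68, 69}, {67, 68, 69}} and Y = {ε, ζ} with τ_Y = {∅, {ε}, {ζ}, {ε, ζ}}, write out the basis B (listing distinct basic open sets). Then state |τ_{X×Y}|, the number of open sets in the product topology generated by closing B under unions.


Basis B = {∅ × ∅, {68} × {ε}, {68} × {ζ}, {69} × {ε}, {69} × {ζ}, {68} × {ε, ζ}, {68, 69} × {ε}, {68, 69} × {ζ}, {69} × {ε, ζ}, {67, 68, 69} × {ε}, {67, 68, 69} × {ζ}, {68, 69} × {ε, ζ}, {67, 68, 69} × {ε, ζ}}; |τ_{X×Y}| = 25.

Enumerate products U × V with U ∈ τ_X, V ∈ τ_Y (deduplicated):
  ∅ × ∅ = {} (∅)
  {68} × {ε} = {(68,ε)}
  {68} × {ζ} = {(68,ζ)}
  {69} × {ε} = {(69,ε)}
  {69} × {ζ} = {(69,ζ)}
  {68} × {ε, ζ} = {(68,ε), (68,ζ)}
  {68, 69} × {ε} = {(68,ε), (69,ε)}
  {68, 69} × {ζ} = {(68,ζ), (69,ζ)}
  {69} × {ε, ζ} = {(69,ε), (69,ζ)}
  {67, 68, 69} × {ε} = {(67,ε), (68,ε), (69,ε)}
  {67, 68, 69} × {ζ} = {(67,ζ), (68,ζ), (69,ζ)}
  {68, 69} × {ε, ζ} = {(68,ε), (68,ζ), (69,ε), (69,ζ)}
  {67, 68, 69} × {ε, ζ} = {(67,ε), (67,ζ), (68,ε), (68,ζ), (69,ε), (69,ζ)}
These 13 distinct sets form the basis B.
Close under arbitrary unions to get τ_{X×Y}; counting gives |τ_{X×Y}| = 25.


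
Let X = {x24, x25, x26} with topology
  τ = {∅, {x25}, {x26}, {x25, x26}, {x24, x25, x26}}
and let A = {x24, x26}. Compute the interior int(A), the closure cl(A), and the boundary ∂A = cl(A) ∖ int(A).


int(A) = {x26}, cl(A) = {x24, x26}, ∂A = {x24}.

Closed sets in (X, τ) are complements of opens:
  closed(X, τ) = {∅, {x24}, {x24, x25}, {x24, x26}, {x24, x25, x26}}.
int(A) = ⋃ {U ∈ τ : U ⊆ A}. Opens contained in A: ∅, {x26}.
Taking the union of these: int(A) = {x26}.
cl(A) = ⋂ {C closed : A ⊆ C}. Closed sets containing A: {x24, x26}, {x24, x25, x26}.
Intersecting these: cl(A) = {x24, x26}.
∂A = cl(A) ∖ int(A) = {x24, x26} ∖ {x26} = {x24}.


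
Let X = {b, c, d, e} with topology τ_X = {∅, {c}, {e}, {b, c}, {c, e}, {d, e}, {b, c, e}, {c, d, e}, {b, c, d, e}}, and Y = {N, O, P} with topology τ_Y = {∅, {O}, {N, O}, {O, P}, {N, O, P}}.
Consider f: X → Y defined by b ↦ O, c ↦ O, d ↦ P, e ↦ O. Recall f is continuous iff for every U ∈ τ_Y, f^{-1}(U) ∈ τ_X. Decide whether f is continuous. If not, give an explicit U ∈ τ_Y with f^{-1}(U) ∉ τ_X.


f IS continuous.

Compute f^{-1}(U) for each U ∈ τ_Y:
  U = ∅: f^{-1}(U) = ∅ ∈ τ_X ✓.
  U = {O}: f^{-1}(U) = {b, c, e} ∈ τ_X ✓.
  U = {N, O}: f^{-1}(U) = {b, c, e} ∈ τ_X ✓.
  U = {O, P}: f^{-1}(U) = {b, c, d, e} ∈ τ_X ✓.
  U = {N, O, P}: f^{-1}(U) = {b, c, d, e} ∈ τ_X ✓.
Every preimage lies in τ_X, so f IS continuous.


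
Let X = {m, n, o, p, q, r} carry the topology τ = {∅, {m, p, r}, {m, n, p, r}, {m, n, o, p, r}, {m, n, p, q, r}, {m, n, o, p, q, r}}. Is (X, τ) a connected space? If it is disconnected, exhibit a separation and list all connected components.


(X, τ) is connected.

Find clopen sets (U ∈ τ with X ∖ U ∈ τ):
  U = ∅, X ∖ U = {m, n, o, p, q, r} — both open, so U is clopen.
  U = {m, n, o, p, q, r}, X ∖ U = ∅ — both open, so U is clopen.
Only trivial clopens (∅ and X) exist, so (X, τ) is connected.
Compute connected components by grouping points that agree on all clopens:
  component: {m, n, o, p, q, r}


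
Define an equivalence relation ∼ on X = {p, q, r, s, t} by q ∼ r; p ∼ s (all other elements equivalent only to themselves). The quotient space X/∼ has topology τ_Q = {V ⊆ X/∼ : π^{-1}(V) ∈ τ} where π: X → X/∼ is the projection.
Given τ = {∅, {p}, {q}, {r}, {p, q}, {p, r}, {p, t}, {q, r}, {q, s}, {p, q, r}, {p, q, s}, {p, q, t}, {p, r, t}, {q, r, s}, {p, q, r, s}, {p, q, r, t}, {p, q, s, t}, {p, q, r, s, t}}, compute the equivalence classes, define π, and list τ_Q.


X/∼ = {[p=s], [q=r], [t]}; |τ_Q| = 4.

Equivalence classes: [p=s], [q=r], [t].
Quotient map π: X → X/∼ sends p ↦ [p=s], q ↦ [q=r], r ↦ [q=r], s ↦ [p=s], t ↦ [t].
For each subset V ⊆ X/∼, compute π^{-1}(V) ⊆ X and check whether π^{-1}(V) ∈ τ. V is open in τ_Q iff π^{-1}(V) ∈ τ.
  V = {}: π^{-1}(V) = ∅ ∈ τ ✓.
  V = {[p=s]}: π^{-1}(V) = {p, s} ∉ τ ✗.
  V = {[q=r]}: π^{-1}(V) = {q, r} ∈ τ ✓.
  V = {[p=s], [q=r]}: π^{-1}(V) = {p, q, r, s} ∈ τ ✓.
  V = {[t]}: π^{-1}(V) = {t} ∉ τ ✗.
  V = {[p=s], [t]}: π^{-1}(V) = {p, s, t} ∉ τ ✗.
  V = {[q=r], [t]}: π^{-1}(V) = {q, r, t} ∉ τ ✗.
  V = {[p=s], [q=r], [t]}: π^{-1}(V) = {p, q, r, s, t} ∈ τ ✓.
Open sets in the quotient: τ_Q = {{}, {[q=r]}, {[p=s], [q=r]}, {[p=s], [q=r], [t]}} (4 elements).


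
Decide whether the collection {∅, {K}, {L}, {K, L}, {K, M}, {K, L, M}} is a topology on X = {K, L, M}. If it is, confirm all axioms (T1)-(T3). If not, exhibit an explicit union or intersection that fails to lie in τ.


τ IS a topology on X.

Axiom (T1): ∅ ∈ τ? Yes; X ∈ τ? Yes.
Axiom (T2/T3): check pairwise unions and intersections of members of τ.
All pairwise intersections and unions checked — each lies in τ. Therefore τ satisfies (T1), (T2), (T3): it IS a topology on X.


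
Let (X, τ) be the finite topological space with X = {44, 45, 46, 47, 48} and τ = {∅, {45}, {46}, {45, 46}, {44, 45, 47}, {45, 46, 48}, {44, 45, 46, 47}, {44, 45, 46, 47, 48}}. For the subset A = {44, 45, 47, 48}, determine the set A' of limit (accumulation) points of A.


A' = {44, 47, 48}

For each x ∈ X, list the open sets U ∈ τ with x ∈ U, then check whether U ∩ (A ∖ {x}) ≠ ∅ for every such U.
  x = 44: opens ∋ x are {44, 45, 47}, {44, 45, 46, 47}, {44, 45, 46, 47, 48}; each meets A ∖ {44}, so x IS a limit point.
  x = 45: open {45} ∋ x has {45} ∩ (A ∖ {45}) = ∅, so x is NOT a limit point.
  x = 46: open {46} ∋ x has {46} ∩ (A ∖ {46}) = ∅, so x is NOT a limit point.
  x = 47: opens ∋ x are {44, 45, 47}, {44, 45, 46, 47}, {44, 45, 46, 47, 48}; each meets A ∖ {47}, so x IS a limit point.
  x = 48: opens ∋ x are {45, 46, 48}, {44, 45, 46, 47, 48}; each meets A ∖ {48}, so x IS a limit point.
Collecting: A' = {44, 47, 48}.


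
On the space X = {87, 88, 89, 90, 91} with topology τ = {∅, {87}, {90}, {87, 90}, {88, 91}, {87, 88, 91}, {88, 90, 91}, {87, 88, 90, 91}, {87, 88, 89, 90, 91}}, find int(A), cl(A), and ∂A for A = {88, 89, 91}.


int(A) = {88, 91}, cl(A) = {88, 89, 91}, ∂A = {89}.

Closed sets in (X, τ) are complements of opens:
  closed(X, τ) = {∅, {89}, {87, 89}, {89, 90}, {87, 89, 90}, {88, 89, 91}, {87, 88, 89, 91}, {88, 89, 90, 91}, {87, 88, 89, 90, 91}}.
int(A) = ⋃ {U ∈ τ : U ⊆ A}. Opens contained in A: ∅, {88, 91}.
Taking the union of these: int(A) = {88, 91}.
cl(A) = ⋂ {C closed : A ⊆ C}. Closed sets containing A: {88, 89, 91}, {87, 88, 89, 91}, {88, 89, 90, 91}, {87, 88, 89, 90, 91}.
Intersecting these: cl(A) = {88, 89, 91}.
∂A = cl(A) ∖ int(A) = {88, 89, 91} ∖ {88, 91} = {89}.


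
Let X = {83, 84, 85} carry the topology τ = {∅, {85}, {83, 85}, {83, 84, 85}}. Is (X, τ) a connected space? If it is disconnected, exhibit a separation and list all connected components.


(X, τ) is connected.

Find clopen sets (U ∈ τ with X ∖ U ∈ τ):
  U = ∅, X ∖ U = {83, 84, 85} — both open, so U is clopen.
  U = {83, 84, 85}, X ∖ U = ∅ — both open, so U is clopen.
Only trivial clopens (∅ and X) exist, so (X, τ) is connected.
Compute connected components by grouping points that agree on all clopens:
  component: {83, 84, 85}


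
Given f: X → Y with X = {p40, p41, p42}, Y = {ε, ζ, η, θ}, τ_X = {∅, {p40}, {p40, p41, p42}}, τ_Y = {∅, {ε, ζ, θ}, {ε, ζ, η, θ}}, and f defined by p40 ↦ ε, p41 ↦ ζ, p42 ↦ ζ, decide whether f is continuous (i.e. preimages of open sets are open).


f IS continuous.

Compute f^{-1}(U) for each U ∈ τ_Y:
  U = ∅: f^{-1}(U) = ∅ ∈ τ_X ✓.
  U = {ε, ζ, θ}: f^{-1}(U) = {p40, p41, p42} ∈ τ_X ✓.
  U = {ε, ζ, η, θ}: f^{-1}(U) = {p40, p41, p42} ∈ τ_X ✓.
Every preimage lies in τ_X, so f IS continuous.


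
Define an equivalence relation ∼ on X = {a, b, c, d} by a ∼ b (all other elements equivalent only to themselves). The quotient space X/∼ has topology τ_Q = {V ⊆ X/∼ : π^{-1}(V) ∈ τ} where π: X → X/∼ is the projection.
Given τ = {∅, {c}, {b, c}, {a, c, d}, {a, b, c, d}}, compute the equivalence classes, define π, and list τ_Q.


X/∼ = {[a=b], [c], [d]}; |τ_Q| = 3.

Equivalence classes: [a=b], [c], [d].
Quotient map π: X → X/∼ sends a ↦ [a=b], b ↦ [a=b], c ↦ [c], d ↦ [d].
For each subset V ⊆ X/∼, compute π^{-1}(V) ⊆ X and check whether π^{-1}(V) ∈ τ. V is open in τ_Q iff π^{-1}(V) ∈ τ.
  V = {}: π^{-1}(V) = ∅ ∈ τ ✓.
  V = {[a=b]}: π^{-1}(V) = {a, b} ∉ τ ✗.
  V = {[c]}: π^{-1}(V) = {c} ∈ τ ✓.
  V = {[a=b], [c]}: π^{-1}(V) = {a, b, c} ∉ τ ✗.
  V = {[d]}: π^{-1}(V) = {d} ∉ τ ✗.
  V = {[a=b], [d]}: π^{-1}(V) = {a, b, d} ∉ τ ✗.
  V = {[c], [d]}: π^{-1}(V) = {c, d} ∉ τ ✗.
  V = {[a=b], [c], [d]}: π^{-1}(V) = {a, b, c, d} ∈ τ ✓.
Open sets in the quotient: τ_Q = {{}, {[c]}, {[a=b], [c], [d]}} (3 elements).
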